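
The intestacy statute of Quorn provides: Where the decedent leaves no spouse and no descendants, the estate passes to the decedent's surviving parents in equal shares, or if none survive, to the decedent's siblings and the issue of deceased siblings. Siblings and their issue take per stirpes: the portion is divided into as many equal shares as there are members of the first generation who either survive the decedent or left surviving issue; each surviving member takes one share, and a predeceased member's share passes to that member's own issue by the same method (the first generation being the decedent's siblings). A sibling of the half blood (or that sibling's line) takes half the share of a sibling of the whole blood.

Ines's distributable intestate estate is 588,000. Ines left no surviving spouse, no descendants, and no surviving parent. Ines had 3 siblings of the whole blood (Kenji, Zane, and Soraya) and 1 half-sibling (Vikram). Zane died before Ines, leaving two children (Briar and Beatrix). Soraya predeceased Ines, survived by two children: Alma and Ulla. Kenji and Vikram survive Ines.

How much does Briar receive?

Briar receives 84,000.

The entire 588,000 passes to the siblings and their issue.
Counting each half-blood sibling's line as half a unit, there are 7/2 units in 588,000, so one unit is 168,000. Whole-blood lines (Kenji, Zane, and Soraya) take 168,000 each; half-blood lines (Vikram) take 84,000 each.
Zane's share (168,000) is divided into 2 shares of 84,000: Briar and Beatrix each take 84,000.
Soraya's share (168,000) is divided into 2 shares of 84,000: Alma and Ulla each take 84,000.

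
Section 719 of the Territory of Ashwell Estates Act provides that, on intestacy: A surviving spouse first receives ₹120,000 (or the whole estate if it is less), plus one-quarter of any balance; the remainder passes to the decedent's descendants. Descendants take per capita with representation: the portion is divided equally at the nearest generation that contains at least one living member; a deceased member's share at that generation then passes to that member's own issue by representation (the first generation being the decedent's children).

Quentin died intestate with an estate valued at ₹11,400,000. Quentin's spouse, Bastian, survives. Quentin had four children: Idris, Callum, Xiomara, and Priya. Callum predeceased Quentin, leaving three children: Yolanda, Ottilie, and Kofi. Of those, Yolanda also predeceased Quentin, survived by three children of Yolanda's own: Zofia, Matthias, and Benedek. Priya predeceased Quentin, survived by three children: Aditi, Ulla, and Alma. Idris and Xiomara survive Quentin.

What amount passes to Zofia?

Bastian first takes ₹120,000, leaving a balance of ₹11,280,000. Bastian then takes one-quarter of the balance (₹2,820,000), for a total of ₹2,940,000. The remaining ₹8,460,000 passes to the descendants.
The descendants' portion (₹8,460,000) is divided into 4 shares of ₹2,115,000: Idris and Xiomara each take ₹2,115,000; Callum's ₹2,115,000 share passes to Callum's issue; Priya's ₹2,115,000 share passes to Priya's issue.
Callum's share (₹2,115,000) is divided into 3 shares of ₹705,000: Ottilie and Kofi each take ₹705,000; Yolanda's ₹705,000 share passes to Yolanda's issue.
Yolanda's share (₹705,000) is divided into 3 shares of ₹235,000: Zofia, Matthias, and Benedek each take ₹235,000.
Priya's share (₹2,115,000) is divided into 3 shares of ₹705,000: Aditi, Ulla, and Alma each take ₹705,000.

Zofia receives ₹235,000.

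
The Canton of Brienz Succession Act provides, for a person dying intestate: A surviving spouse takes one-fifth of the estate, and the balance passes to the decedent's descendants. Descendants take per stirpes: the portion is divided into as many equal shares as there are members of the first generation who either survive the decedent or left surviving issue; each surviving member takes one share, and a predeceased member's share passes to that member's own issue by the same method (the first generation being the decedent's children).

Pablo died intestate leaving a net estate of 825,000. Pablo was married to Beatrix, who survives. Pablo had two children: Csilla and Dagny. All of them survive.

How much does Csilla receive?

Csilla receives 330,000.

Beatrix takes one-fifth of 825,000 = 165,000. The remaining 660,000 passes to the descendants.
The descendants' portion (660,000) is divided into 2 shares of 330,000: Csilla and Dagny each take 330,000.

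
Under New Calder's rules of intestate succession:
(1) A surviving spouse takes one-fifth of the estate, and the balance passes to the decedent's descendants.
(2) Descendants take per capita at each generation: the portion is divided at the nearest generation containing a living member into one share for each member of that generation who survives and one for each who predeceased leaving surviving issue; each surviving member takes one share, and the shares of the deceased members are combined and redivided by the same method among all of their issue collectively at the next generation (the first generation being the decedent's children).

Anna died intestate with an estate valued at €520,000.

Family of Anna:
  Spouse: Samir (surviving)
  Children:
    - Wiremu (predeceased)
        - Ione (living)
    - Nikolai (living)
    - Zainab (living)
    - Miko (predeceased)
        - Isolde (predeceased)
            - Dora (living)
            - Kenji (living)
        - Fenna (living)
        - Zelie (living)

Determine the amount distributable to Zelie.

Samir takes one-fifth of €520,000 = €104,000. The remaining €416,000 passes to the descendants.
The descendants' portion (€416,000) is divided at the children's generation into 4 shares of €104,000. Nikolai and Zainab each take €104,000. The 2 shares of the deceased (Wiremu and Miko) are combined into a pool of €208,000.
That pool (€208,000) is divided at the grandchildren's generation into 4 shares of €52,000. Ione, Fenna, and Zelie each take €52,000. The remaining share for the deceased Isolde (€52,000) is carried to the next generation.
That pool (€52,000) is divided at the great-grandchildren's generation equally among Dora and Kenji: €26,000 each.

Zelie receives €52,000.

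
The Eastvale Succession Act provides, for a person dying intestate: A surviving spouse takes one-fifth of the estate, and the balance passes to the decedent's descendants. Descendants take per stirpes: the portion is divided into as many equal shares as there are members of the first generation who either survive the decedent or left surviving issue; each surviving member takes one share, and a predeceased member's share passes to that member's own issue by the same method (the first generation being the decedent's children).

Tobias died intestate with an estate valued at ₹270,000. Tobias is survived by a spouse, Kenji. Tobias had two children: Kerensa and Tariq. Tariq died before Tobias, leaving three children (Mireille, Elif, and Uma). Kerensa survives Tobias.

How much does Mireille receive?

Kenji takes one-fifth of ₹270,000 = ₹54,000. The remaining ₹216,000 passes to the descendants.
The descendants' portion (₹216,000) is divided into 2 shares of ₹108,000: Kerensa takes ₹108,000; Tariq's ₹108,000 share passes to Tariq's issue.
Tariq's share (₹108,000) is divided into 3 shares of ₹36,000: Mireille, Elif, and Uma each take ₹36,000.

Mireille receives ₹36,000.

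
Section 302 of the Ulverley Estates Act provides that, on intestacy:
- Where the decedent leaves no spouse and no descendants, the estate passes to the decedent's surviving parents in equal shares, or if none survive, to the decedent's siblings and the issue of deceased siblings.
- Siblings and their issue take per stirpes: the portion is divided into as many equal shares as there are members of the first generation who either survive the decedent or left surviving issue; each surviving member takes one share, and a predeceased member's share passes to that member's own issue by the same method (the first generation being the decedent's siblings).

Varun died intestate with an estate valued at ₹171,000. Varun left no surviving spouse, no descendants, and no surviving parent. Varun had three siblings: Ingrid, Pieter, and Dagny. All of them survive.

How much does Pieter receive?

Pieter receives ₹57,000.

The entire ₹171,000 passes to the siblings and their issue.
That amount (₹171,000) is divided into 3 shares of ₹57,000: Ingrid, Pieter, and Dagny each take ₹57,000.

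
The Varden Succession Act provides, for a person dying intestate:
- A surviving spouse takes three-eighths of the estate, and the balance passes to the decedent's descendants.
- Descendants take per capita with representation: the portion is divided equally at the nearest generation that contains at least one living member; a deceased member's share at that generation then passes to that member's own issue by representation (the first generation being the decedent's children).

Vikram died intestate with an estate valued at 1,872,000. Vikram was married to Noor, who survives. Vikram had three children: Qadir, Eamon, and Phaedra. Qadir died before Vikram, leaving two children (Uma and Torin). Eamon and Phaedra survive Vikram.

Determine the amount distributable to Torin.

Torin receives 195,000.

Noor takes three-eighths of 1,872,000 = 702,000. The remaining 1,170,000 passes to the descendants.
The descendants' portion (1,170,000) is divided into 3 shares of 390,000: Eamon and Phaedra each take 390,000; Qadir's 390,000 share passes to Qadir's issue.
Qadir's share (390,000) is divided into 2 shares of 195,000: Uma and Torin each take 195,000.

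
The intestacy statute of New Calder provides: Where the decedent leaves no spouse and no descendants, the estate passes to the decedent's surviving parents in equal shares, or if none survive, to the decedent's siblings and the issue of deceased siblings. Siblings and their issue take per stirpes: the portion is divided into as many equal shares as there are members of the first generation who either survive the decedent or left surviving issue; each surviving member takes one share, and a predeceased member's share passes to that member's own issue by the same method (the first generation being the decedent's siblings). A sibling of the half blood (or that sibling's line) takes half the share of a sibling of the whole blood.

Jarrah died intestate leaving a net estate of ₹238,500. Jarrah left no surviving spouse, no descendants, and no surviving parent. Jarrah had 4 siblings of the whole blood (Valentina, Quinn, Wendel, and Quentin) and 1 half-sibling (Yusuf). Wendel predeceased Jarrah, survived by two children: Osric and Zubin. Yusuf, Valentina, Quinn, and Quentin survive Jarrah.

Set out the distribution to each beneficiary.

Yusuf: ₹26,500; Valentina: ₹53,000; Quinn: ₹53,000; Osric: ₹26,500; Zubin: ₹26,500; Quentin: ₹53,000

The entire ₹238,500 passes to the siblings and their issue.
Counting each half-blood sibling's line as half a unit, there are 9/2 units in ₹238,500, so one unit is ₹53,000. Whole-blood lines (Valentina, Quinn, Wendel, and Quentin) take ₹53,000 each; half-blood lines (Yusuf) take ₹26,500 each.
Wendel's share (₹53,000) is divided into 2 shares of ₹26,500: Osric and Zubin each take ₹26,500.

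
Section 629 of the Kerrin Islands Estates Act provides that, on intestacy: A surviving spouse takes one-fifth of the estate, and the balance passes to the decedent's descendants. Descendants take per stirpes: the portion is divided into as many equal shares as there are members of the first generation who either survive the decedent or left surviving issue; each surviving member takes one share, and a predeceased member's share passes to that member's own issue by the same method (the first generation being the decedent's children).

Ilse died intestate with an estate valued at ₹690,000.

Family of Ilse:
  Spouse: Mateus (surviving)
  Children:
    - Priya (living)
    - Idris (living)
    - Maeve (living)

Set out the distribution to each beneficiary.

Mateus: ₹138,000; Priya: ₹184,000; Idris: ₹184,000; Maeve: ₹184,000

Mateus takes one-fifth of ₹690,000 = ₹138,000. The remaining ₹552,000 passes to the descendants.
The descendants' portion (₹552,000) is divided into 3 shares of ₹184,000: Priya, Idris, and Maeve each take ₹184,000.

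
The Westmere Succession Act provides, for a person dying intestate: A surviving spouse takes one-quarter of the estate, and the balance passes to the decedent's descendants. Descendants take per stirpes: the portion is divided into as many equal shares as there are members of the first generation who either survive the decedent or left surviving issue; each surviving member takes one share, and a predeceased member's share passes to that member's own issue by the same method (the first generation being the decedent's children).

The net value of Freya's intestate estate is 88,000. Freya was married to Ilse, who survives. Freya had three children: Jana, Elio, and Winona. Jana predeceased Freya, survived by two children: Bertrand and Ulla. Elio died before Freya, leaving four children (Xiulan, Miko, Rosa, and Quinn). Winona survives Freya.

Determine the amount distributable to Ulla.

Ulla receives 11,000.

Ilse takes one-quarter of 88,000 = 22,000. The remaining 66,000 passes to the descendants.
The descendants' portion (66,000) is divided into 3 shares of 22,000: Winona takes 22,000; Jana's 22,000 share passes to Jana's issue; Elio's 22,000 share passes to Elio's issue.
Jana's share (22,000) is divided into 2 shares of 11,000: Bertrand and Ulla each take 11,000.
Elio's share (22,000) is divided into 4 shares of 5,500: Xiulan, Miko, Rosa, and Quinn each take 5,500.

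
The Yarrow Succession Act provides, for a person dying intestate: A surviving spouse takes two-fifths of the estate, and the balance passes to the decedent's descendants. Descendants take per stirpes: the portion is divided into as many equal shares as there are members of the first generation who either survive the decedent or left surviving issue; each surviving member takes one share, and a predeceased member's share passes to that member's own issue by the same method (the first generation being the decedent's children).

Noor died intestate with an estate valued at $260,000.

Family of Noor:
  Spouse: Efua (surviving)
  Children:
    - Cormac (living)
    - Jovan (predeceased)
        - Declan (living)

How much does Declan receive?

Declan receives $78,000.

Efua takes two-fifths of $260,000 = $104,000. The remaining $156,000 passes to the descendants.
The descendants' portion ($156,000) is divided into 2 shares of $78,000: Cormac takes $78,000; Jovan's $78,000 share passes to Jovan's issue.
Jovan's share ($78,000) passes entirely to Declan.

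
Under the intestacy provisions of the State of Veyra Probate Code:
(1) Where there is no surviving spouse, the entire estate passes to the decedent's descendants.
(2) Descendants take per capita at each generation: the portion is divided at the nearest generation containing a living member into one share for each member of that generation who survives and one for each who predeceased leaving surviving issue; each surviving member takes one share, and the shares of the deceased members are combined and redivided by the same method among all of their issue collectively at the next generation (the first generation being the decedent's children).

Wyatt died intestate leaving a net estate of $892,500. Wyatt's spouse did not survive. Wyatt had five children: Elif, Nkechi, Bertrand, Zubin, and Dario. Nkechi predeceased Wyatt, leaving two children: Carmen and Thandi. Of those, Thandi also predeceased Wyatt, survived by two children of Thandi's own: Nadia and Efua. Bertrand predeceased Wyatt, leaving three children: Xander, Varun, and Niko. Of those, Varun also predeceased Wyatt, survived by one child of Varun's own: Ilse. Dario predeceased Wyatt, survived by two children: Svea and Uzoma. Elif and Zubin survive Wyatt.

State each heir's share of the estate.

The entire $892,500 passes to the descendants.
That amount ($892,500) is divided at the children's generation into 5 shares of $178,500. Elif and Zubin each take $178,500. The 3 shares of the deceased (Nkechi, Bertrand, and Dario) are combined into a pool of $535,500.
That pool ($535,500) is divided at the grandchildren's generation into 7 shares of $76,500. Carmen, Xander, Niko, Svea, and Uzoma each take $76,500. The 2 shares of the deceased (Thandi and Varun) are combined into a pool of $153,000.
That pool ($153,000) is divided at the great-grandchildren's generation equally among Nadia, Efua, and Ilse: $51,000 each.

Elif: $178,500; Carmen: $76,500; Nadia: $51,000; Efua: $51,000; Xander: $76,500; Ilse: $51,000; Niko: $76,500; Zubin: $178,500; Svea: $76,500; Uzoma: $76,500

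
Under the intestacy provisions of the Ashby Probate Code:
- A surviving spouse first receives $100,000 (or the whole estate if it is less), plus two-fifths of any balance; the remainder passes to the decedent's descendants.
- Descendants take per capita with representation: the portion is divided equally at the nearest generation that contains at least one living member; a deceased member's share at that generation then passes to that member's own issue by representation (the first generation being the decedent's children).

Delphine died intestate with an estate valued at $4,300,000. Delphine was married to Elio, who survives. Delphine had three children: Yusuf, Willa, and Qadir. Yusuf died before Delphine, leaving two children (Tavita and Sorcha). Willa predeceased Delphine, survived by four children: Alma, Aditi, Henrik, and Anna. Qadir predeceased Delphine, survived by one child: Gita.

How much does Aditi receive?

Aditi receives $360,000.

Elio first takes $100,000, leaving a balance of $4,200,000. Elio then takes two-fifths of the balance ($1,680,000), for a total of $1,780,000. The remaining $2,520,000 passes to the descendants.
No child survives, so the initial division is made at the grandchildren's generation.
The descendants' portion ($2,520,000) is divided into 7 shares of $360,000: Tavita, Sorcha, Alma, Aditi, Henrik, Anna, and Gita each take $360,000.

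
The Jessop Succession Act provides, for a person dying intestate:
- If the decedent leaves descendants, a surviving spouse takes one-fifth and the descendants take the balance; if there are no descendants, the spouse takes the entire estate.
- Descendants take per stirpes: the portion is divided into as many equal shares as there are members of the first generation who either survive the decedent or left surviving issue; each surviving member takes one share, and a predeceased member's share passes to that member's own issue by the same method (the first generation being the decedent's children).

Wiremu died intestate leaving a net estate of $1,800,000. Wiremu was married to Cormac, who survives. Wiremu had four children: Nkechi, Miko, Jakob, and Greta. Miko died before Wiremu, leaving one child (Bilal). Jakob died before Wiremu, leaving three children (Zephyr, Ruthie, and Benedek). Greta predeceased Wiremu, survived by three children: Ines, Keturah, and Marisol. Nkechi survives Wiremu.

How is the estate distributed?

Cormac takes one-fifth of $1,800,000 = $360,000. The remaining $1,440,000 passes to the descendants.
The descendants' portion ($1,440,000) is divided into 4 shares of $360,000: Nkechi takes $360,000; Miko's $360,000 share passes to Miko's issue; Jakob's $360,000 share passes to Jakob's issue; Greta's $360,000 share passes to Greta's issue.
Miko's share ($360,000) passes entirely to Bilal.
Jakob's share ($360,000) is divided into 3 shares of $120,000: Zephyr, Ruthie, and Benedek each take $120,000.
Greta's share ($360,000) is divided into 3 shares of $120,000: Ines, Keturah, and Marisol each take $120,000.

Cormac: $360,000; Nkechi: $360,000; Bilal: $360,000; Zephyr: $120,000; Ruthie: $120,000; Benedek: $120,000; Ines: $120,000; Keturah: $120,000; Marisol: $120,000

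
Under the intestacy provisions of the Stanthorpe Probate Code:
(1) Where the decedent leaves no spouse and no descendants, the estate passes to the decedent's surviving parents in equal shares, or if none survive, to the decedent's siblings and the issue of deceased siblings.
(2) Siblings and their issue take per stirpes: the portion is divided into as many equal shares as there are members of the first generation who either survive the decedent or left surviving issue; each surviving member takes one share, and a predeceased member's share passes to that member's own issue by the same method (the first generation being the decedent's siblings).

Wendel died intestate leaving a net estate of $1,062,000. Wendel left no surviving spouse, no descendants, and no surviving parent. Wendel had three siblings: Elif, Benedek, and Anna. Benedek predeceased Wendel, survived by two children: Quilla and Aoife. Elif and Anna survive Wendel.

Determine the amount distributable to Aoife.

Aoife receives $177,000.

The entire $1,062,000 passes to the siblings and their issue.
That amount ($1,062,000) is divided into 3 shares of $354,000: Elif and Anna each take $354,000; Benedek's $354,000 share passes to Benedek's issue.
Benedek's share ($354,000) is divided into 2 shares of $177,000: Quilla and Aoife each take $177,000.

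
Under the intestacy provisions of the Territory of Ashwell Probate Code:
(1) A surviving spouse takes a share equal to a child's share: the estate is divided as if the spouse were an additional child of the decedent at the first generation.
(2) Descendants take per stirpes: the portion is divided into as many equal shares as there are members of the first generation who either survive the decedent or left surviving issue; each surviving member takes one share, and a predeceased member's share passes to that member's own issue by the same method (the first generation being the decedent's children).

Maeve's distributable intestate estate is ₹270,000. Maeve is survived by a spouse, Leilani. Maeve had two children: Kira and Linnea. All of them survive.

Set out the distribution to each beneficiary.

Leilani: ₹90,000; Kira: ₹90,000; Linnea: ₹90,000

The spouse counts as an additional share at the children's level, so there are 3 primary shares of ₹90,000. Leilani takes one such share (₹90,000).
The children's combined portion (₹180,000) is divided into 2 shares of ₹90,000: Kira and Linnea each take ₹90,000.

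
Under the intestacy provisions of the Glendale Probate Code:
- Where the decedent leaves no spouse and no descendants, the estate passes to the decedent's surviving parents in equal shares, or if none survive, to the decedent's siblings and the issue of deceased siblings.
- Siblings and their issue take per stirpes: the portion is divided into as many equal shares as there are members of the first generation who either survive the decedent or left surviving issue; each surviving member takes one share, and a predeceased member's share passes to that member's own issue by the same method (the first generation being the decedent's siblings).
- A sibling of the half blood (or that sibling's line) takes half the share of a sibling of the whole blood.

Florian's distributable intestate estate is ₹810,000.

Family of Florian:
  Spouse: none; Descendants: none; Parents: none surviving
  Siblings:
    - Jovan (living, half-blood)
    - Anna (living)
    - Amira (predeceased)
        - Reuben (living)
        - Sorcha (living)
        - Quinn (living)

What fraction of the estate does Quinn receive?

The entire ₹810,000 passes to the siblings and their issue.
Counting each half-blood sibling's line as half a unit, there are 5/2 units in ₹810,000, so one unit is ₹324,000. Whole-blood lines (Anna and Amira) take ₹324,000 each; half-blood lines (Jovan) take ₹162,000 each.
Amira's share (₹324,000) is divided into 3 shares of ₹108,000: Reuben, Sorcha, and Quinn each take ₹108,000.

Quinn receives 2/15 of the estate.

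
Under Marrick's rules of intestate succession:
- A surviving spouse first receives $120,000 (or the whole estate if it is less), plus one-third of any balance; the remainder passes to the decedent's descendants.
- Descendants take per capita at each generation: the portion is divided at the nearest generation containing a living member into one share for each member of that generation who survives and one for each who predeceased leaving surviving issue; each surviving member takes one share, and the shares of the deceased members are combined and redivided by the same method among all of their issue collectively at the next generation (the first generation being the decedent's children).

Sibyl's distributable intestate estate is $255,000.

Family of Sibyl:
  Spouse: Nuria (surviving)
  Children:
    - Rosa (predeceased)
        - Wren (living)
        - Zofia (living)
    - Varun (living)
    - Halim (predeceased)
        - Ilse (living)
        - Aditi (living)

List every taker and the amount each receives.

Nuria first takes $120,000, leaving a balance of $135,000. Nuria then takes one-third of the balance ($45,000), for a total of $165,000. The remaining $90,000 passes to the descendants.
The descendants' portion ($90,000) is divided at the children's generation into 3 shares of $30,000. Varun takes $30,000. The 2 shares of the deceased (Rosa and Halim) are combined into a pool of $60,000.
That pool ($60,000) is divided at the grandchildren's generation equally among Wren, Zofia, Ilse, and Aditi: $15,000 each.

Nuria: $165,000; Wren: $15,000; Zofia: $15,000; Varun: $30,000; Ilse: $15,000; Aditi: $15,000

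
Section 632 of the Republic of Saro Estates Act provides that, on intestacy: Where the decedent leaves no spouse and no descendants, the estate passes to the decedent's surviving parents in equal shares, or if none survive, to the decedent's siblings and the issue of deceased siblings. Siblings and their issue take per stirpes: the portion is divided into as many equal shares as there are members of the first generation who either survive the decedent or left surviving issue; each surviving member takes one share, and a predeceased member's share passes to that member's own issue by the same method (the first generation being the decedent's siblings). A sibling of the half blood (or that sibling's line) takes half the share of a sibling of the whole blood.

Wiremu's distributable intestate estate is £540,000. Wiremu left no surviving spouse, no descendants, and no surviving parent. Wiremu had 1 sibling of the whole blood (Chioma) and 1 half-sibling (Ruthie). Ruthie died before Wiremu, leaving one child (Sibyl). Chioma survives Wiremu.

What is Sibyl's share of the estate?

The entire £540,000 passes to the siblings and their issue.
Counting each half-blood sibling's line as half a unit, there are 3/2 units in £540,000, so one unit is £360,000. Whole-blood lines (Chioma) take £360,000 each; half-blood lines (Ruthie) take £180,000 each.
Ruthie's share (£180,000) passes entirely to Sibyl.

Sibyl receives £180,000.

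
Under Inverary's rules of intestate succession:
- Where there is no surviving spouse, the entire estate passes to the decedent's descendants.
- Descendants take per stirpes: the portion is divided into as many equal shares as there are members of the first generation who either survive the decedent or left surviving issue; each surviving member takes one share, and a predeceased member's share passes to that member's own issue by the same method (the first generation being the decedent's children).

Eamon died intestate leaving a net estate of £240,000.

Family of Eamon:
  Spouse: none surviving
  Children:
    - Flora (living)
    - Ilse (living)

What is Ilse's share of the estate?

The entire £240,000 passes to the descendants.
That amount (£240,000) is divided into 2 shares of £120,000: Flora and Ilse each take £120,000.

Ilse receives £120,000.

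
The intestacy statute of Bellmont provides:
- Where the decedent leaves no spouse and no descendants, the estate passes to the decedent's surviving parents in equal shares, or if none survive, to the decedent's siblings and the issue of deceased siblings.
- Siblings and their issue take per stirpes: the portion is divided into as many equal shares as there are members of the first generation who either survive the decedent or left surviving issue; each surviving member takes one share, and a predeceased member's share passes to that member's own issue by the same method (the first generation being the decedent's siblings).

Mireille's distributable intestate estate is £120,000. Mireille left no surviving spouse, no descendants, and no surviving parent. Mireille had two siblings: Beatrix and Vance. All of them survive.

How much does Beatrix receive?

The entire £120,000 passes to the siblings and their issue.
That amount (£120,000) is divided into 2 shares of £60,000: Beatrix and Vance each take £60,000.

Beatrix receives £60,000.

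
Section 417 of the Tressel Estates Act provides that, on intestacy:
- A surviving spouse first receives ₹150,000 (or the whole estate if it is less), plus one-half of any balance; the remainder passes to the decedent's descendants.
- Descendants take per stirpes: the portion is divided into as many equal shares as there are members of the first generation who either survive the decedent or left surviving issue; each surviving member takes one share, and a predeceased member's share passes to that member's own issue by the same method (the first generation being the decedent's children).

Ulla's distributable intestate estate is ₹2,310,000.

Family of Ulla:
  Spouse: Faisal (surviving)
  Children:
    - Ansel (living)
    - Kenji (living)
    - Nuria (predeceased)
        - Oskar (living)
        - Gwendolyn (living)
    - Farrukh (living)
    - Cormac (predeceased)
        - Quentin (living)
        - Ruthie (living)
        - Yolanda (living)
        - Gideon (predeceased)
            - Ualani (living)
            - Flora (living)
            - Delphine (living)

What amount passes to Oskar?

Faisal first takes ₹150,000, leaving a balance of ₹2,160,000. Faisal then takes one-half of the balance (₹1,080,000), for a total of ₹1,230,000. The remaining ₹1,080,000 passes to the descendants.
The descendants' portion (₹1,080,000) is divided into 5 shares of ₹216,000: Ansel, Kenji, and Farrukh each take ₹216,000; Nuria's ₹216,000 share passes to Nuria's issue; Cormac's ₹216,000 share passes to Cormac's issue.
Nuria's share (₹216,000) is divided into 2 shares of ₹108,000: Oskar and Gwendolyn each take ₹108,000.
Cormac's share (₹216,000) is divided into 4 shares of ₹54,000: Quentin, Ruthie, and Yolanda each take ₹54,000; Gideon's ₹54,000 share passes to Gideon's issue.
Gideon's share (₹54,000) is divided into 3 shares of ₹18,000: Ualani, Flora, and Delphine each take ₹18,000.

Oskar receives ₹108,000.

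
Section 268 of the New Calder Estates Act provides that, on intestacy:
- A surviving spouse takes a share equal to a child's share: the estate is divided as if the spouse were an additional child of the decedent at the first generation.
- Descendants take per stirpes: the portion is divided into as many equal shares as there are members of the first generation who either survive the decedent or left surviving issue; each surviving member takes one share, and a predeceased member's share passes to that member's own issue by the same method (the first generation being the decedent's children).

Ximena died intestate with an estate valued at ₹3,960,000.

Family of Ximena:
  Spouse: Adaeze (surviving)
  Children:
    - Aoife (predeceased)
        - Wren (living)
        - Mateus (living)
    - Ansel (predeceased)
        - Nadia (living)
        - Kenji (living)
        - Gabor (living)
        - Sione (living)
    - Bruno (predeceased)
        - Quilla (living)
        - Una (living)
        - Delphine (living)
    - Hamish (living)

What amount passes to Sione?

Sione receives ₹198,000.

The spouse counts as an additional share at the children's level, so there are 5 primary shares of ₹792,000. Adaeze takes one such share (₹792,000).
The children's combined portion (₹3,168,000) is divided into 4 shares of ₹792,000: Hamish takes ₹792,000; Aoife's ₹792,000 share passes to Aoife's issue; Ansel's ₹792,000 share passes to Ansel's issue; Bruno's ₹792,000 share passes to Bruno's issue.
Aoife's share (₹792,000) is divided into 2 shares of ₹396,000: Wren and Mateus each take ₹396,000.
Ansel's share (₹792,000) is divided into 4 shares of ₹198,000: Nadia, Kenji, Gabor, and Sione each take ₹198,000.
Bruno's share (₹792,000) is divided into 3 shares of ₹264,000: Quilla, Una, and Delphine each take ₹264,000.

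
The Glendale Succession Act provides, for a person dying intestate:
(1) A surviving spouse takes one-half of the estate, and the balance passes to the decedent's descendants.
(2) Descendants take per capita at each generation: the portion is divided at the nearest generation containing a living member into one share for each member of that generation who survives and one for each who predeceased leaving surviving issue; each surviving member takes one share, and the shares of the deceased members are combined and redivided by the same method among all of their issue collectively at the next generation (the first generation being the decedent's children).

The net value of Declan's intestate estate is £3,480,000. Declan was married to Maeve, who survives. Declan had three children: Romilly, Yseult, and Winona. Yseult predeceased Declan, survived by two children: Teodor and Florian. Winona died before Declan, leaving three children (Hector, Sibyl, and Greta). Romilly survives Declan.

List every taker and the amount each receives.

Maeve takes one-half of £3,480,000 = £1,740,000. The remaining £1,740,000 passes to the descendants.
The descendants' portion (£1,740,000) is divided at the children's generation into 3 shares of £580,000. Romilly takes £580,000. The 2 shares of the deceased (Yseult and Winona) are combined into a pool of £1,160,000.
That pool (£1,160,000) is divided at the grandchildren's generation equally among Teodor, Florian, Hector, Sibyl, and Greta: £232,000 each.

Maeve: £1,740,000; Romilly: £580,000; Teodor: £232,000; Florian: £232,000; Hector: £232,000; Sibyl: £232,000; Greta: £232,000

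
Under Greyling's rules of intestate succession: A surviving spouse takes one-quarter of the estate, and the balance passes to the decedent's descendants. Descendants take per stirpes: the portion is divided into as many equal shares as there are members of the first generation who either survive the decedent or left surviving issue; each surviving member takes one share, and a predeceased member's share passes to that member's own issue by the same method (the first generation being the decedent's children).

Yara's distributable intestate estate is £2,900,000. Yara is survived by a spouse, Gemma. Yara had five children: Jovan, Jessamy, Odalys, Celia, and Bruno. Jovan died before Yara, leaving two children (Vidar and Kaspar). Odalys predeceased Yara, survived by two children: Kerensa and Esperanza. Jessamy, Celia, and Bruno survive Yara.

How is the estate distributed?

Gemma takes one-quarter of £2,900,000 = £725,000. The remaining £2,175,000 passes to the descendants.
The descendants' portion (£2,175,000) is divided into 5 shares of £435,000: Jessamy, Celia, and Bruno each take £435,000; Jovan's £435,000 share passes to Jovan's issue; Odalys's £435,000 share passes to Odalys's issue.
Jovan's share (£435,000) is divided into 2 shares of £217,500: Vidar and Kaspar each take £217,500.
Odalys's share (£435,000) is divided into 2 shares of £217,500: Kerensa and Esperanza each take £217,500.

Gemma: £725,000; Vidar: £217,500; Kaspar: £217,500; Jessamy: £435,000; Kerensa: £217,500; Esperanza: £217,500; Celia: £435,000; Bruno: £435,000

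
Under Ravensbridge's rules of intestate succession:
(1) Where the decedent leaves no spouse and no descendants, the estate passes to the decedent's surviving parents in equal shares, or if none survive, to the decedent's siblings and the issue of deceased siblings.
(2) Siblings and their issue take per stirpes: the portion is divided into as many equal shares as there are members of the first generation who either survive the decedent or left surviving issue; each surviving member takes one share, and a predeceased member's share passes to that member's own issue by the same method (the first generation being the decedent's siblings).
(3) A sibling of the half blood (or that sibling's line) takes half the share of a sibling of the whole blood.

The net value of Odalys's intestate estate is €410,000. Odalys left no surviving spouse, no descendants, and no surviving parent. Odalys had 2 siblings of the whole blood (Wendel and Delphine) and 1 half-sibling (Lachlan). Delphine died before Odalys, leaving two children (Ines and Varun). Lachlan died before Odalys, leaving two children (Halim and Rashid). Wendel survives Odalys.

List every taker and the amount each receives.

Wendel: €164,000; Ines: €82,000; Varun: €82,000; Halim: €41,000; Rashid: €41,000

The entire €410,000 passes to the siblings and their issue.
Counting each half-blood sibling's line as half a unit, there are 5/2 units in €410,000, so one unit is €164,000. Whole-blood lines (Wendel and Delphine) take €164,000 each; half-blood lines (Lachlan) take €82,000 each.
Delphine's share (€164,000) is divided into 2 shares of €82,000: Ines and Varun each take €82,000.
Lachlan's share (€82,000) is divided into 2 shares of €41,000: Halim and Rashid each take €41,000.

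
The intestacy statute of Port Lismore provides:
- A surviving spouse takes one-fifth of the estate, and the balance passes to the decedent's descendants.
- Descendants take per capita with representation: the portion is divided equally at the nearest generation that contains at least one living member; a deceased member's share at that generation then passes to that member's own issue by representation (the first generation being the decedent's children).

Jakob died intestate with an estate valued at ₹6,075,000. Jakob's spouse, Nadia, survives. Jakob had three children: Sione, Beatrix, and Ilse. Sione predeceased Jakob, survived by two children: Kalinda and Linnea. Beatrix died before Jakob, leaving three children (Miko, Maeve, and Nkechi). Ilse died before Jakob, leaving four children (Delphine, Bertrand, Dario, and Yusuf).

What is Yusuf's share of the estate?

Yusuf receives ₹540,000.

Nadia takes one-fifth of ₹6,075,000 = ₹1,215,000. The remaining ₹4,860,000 passes to the descendants.
No child survives, so the initial division is made at the grandchildren's generation.
The descendants' portion (₹4,860,000) is divided into 9 shares of ₹540,000: Kalinda, Linnea, Miko, Maeve, Nkechi, Delphine, Bertrand, Dario, and Yusuf each take ₹540,000.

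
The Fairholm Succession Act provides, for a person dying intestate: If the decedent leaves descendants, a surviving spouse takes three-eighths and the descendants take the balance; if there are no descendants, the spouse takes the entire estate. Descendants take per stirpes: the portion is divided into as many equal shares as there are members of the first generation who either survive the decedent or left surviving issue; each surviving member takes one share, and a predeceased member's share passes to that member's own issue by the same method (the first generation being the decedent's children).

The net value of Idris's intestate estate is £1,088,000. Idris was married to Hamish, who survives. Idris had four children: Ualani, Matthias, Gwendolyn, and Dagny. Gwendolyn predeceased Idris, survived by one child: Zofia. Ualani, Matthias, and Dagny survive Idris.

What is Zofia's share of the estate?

Hamish takes three-eighths of £1,088,000 = £408,000. The remaining £680,000 passes to the descendants.
The descendants' portion (£680,000) is divided into 4 shares of £170,000: Ualani, Matthias, and Dagny each take £170,000; Gwendolyn's £170,000 share passes to Gwendolyn's issue.
Gwendolyn's share (£170,000) passes entirely to Zofia.

Zofia receives £170,000.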